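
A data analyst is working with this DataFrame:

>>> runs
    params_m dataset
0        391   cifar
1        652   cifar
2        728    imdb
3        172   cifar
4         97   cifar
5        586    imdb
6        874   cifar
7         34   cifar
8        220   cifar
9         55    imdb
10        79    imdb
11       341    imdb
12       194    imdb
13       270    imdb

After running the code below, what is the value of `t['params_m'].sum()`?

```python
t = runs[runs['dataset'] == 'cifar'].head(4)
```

filter rows where dataset == 'cifar':
   params_m dataset
0       391   cifar
1       652   cifar
3       172   cifar
4        97   cifar
6       874   cifar
7        34   cifar
8       220   cifar
take first 4 rows:
   params_m dataset
0       391   cifar
1       652   cifar
3       172   cifar
4        97   cifar

1312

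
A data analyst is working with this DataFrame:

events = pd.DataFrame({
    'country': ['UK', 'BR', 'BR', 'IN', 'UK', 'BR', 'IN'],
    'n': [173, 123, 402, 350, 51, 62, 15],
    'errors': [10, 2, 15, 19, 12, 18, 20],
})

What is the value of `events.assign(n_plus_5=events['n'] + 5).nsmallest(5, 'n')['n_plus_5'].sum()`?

449

add column n_plus_5 = events['n'] + 5:
  country    n  errors  n_plus_5
0      UK  173      10       178
1      BR  123       2       128
2      BR  402      15       407
3      IN  350      19       355
4      UK   51      12        56
5      BR   62      18        67
6      IN   15      20        20
take 5 rows with smallest n:
  country    n  errors  n_plus_5
6      IN   15      20        20
4      UK   51      12        56
5      BR   62      18        67
1      BR  123       2       128
0      UK  173      10       178
sum of column 'n_plus_5' → 449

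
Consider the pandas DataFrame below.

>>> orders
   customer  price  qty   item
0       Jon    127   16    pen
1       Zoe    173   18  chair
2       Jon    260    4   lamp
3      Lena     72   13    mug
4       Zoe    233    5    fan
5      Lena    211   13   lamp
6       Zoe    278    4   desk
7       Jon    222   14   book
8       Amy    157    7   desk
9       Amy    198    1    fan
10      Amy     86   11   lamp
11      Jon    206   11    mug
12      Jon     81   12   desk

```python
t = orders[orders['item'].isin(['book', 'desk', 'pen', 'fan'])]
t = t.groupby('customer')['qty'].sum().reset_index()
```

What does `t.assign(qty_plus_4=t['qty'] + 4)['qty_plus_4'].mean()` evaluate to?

filter rows where item in ['book', 'desk', 'pen', 'fan']:
   customer  price  qty  item
0       Jon    127   16   pen
4       Zoe    233    5   fan
6       Zoe    278    4  desk
7       Jon    222   14  book
8       Amy    157    7  desk
9       Amy    198    1   fan
12      Jon     81   12  desk
group by customer, sum of qty:
customer
Amy     8
Jon    42
Zoe     9
Name: qty, dtype: int64
reset_index():
  customer  qty
0      Amy    8
1      Jon   42
2      Zoe    9
add column qty_plus_4 = t['qty'] + 4:
  customer  qty  qty_plus_4
0      Amy    8          12
1      Jon   42          46
2      Zoe    9          13
Hence 23.6666666667.

23.6666666667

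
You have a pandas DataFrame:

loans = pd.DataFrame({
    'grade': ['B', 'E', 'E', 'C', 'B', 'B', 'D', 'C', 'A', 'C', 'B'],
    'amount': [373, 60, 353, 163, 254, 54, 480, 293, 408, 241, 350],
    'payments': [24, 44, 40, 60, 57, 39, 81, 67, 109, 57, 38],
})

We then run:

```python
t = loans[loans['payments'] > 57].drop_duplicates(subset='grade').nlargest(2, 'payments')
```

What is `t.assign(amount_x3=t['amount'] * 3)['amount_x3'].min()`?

1224

filter rows where payments > 57:
  grade  amount  payments
3     C     163        60
6     D     480        81
7     C     293        67
8     A     408       109
drop duplicate grade (keep=first):
  grade  amount  payments
3     C     163        60
6     D     480        81
8     A     408       109
take 2 rows with largest payments:
  grade  amount  payments
8     A     408       109
6     D     480        81
add column amount_x3 = t['amount'] * 3:
  grade  amount  payments  amount_x3
8     A     408       109       1224
6     D     480        81       1440
Reading off the min of column 'amount_x3', we get 1224.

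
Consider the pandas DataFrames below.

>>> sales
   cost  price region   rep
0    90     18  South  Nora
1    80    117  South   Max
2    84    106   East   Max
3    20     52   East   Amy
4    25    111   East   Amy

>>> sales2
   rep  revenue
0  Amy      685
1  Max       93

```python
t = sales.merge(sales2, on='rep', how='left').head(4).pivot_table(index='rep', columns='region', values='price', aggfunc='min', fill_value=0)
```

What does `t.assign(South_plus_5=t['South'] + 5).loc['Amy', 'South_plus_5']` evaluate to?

merge on 'rep' (how='left') → 5 rows:
   cost  price region   rep  revenue
0    90     18  South  Nora      NaN
1    80    117  South   Max     93.0
2    84    106   East   Max     93.0
3    20     52   East   Amy    685.0
4    25    111   East   Amy    685.0
take first 4 rows:
   cost  price region   rep  revenue
0    90     18  South  Nora      NaN
1    80    117  South   Max     93.0
2    84    106   East   Max     93.0
3    20     52   East   Amy    685.0
pivot: rows=rep, cols=region, min(price):
region  East  South
rep                
Amy       52      0
Max      106    117
Nora       0     18
add column South_plus_5 = t['South'] + 5:
region  East  South  South_plus_5
rep                              
Amy       52      0             5
Max      106    117           122
Nora       0     18            23

5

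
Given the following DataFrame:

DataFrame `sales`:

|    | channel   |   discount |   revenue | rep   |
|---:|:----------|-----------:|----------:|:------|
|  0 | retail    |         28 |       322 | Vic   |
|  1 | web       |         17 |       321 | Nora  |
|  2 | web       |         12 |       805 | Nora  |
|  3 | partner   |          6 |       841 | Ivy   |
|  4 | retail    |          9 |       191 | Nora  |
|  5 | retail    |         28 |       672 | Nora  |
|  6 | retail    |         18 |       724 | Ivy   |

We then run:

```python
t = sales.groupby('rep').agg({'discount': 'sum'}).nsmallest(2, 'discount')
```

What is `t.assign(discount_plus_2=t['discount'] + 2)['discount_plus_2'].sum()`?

56

group by rep, sum of discount:
      discount
rep           
Ivy         24
Nora        66
Vic         28
take 2 rows with smallest discount:
     discount
rep          
Ivy        24
Vic        28
add column discount_plus_2 = t['discount'] + 2:
     discount  discount_plus_2
rep                           
Ivy        24               26
Vic        28               30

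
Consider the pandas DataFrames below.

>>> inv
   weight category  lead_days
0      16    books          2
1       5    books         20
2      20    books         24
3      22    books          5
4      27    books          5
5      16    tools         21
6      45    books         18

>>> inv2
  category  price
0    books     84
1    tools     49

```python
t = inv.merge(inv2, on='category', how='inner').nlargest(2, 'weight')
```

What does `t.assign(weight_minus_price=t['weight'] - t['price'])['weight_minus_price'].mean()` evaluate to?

merge on 'category' (how='inner') → 7 rows:
   weight category  lead_days  price
0      16    books          2     84
1       5    books         20     84
2      20    books         24     84
3      22    books          5     84
4      27    books          5     84
5      16    tools         21     49
6      45    books         18     84
take 2 rows with largest weight:
   weight category  lead_days  price
6      45    books         18     84
4      27    books          5     84
add column weight_minus_price = t['weight'] - t['price']:
   weight category  lead_days  price  weight_minus_price
6      45    books         18     84                 -39
4      27    books          5     84                 -57
Hence -48.0.

-48.0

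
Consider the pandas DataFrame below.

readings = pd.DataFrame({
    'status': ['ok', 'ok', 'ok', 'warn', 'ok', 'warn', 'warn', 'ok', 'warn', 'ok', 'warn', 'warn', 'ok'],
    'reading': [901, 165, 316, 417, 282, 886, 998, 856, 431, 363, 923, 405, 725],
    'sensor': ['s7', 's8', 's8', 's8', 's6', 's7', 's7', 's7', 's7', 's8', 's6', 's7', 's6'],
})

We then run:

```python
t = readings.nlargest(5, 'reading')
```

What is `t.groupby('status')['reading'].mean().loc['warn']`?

take 5 rows with largest reading:
   status  reading sensor
6    warn      998     s7
10   warn      923     s6
0      ok      901     s7
5    warn      886     s7
7      ok      856     s7
group by status, mean of reading:
status
ok      878.500000
warn    935.666667
Name: reading, dtype: float64

935.666666667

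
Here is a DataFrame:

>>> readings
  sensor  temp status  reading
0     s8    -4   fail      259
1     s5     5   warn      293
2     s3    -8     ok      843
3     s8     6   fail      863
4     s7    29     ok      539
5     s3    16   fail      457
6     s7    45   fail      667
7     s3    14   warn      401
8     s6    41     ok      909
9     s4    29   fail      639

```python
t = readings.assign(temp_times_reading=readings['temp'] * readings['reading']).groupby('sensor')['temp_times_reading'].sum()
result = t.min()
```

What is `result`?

add column temp_times_reading = readings['temp'] * readings['reading']:
  sensor  temp status  reading  temp_times_reading
0     s8    -4   fail      259               -1036
1     s5     5   warn      293                1465
2     s3    -8     ok      843               -6744
3     s8     6   fail      863                5178
4     s7    29     ok      539               15631
5     s3    16   fail      457                7312
6     s7    45   fail      667               30015
7     s3    14   warn      401                5614
8     s6    41     ok      909               37269
9     s4    29   fail      639               18531
group by sensor, sum of temp_times_reading:
sensor
s3     6182
s4    18531
s5     1465
s6    37269
s7    45646
s8     4142
Name: temp_times_reading, dtype: int64
Hence 1465.

1465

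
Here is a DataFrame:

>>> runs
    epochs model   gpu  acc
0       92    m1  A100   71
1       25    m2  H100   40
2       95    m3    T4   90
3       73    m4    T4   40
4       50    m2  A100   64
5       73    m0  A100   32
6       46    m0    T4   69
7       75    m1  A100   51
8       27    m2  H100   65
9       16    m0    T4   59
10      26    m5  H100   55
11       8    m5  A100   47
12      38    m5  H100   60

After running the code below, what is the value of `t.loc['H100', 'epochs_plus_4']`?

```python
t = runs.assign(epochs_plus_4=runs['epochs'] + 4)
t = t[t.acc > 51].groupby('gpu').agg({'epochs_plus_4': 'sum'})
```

add column epochs_plus_4 = runs['epochs'] + 4:
    epochs model   gpu  acc  epochs_plus_4
0       92    m1  A100   71             96
1       25    m2  H100   40             29
2       95    m3    T4   90             99
3       73    m4    T4   40             77
4       50    m2  A100   64             54
5       73    m0  A100   32             77
6       46    m0    T4   69             50
7       75    m1  A100   51             79
8       27    m2  H100   65             31
9       16    m0    T4   59             20
10      26    m5  H100   55             30
11       8    m5  A100   47             12
12      38    m5  H100   60             42
filter rows where acc > 51:
    epochs model   gpu  acc  epochs_plus_4
0       92    m1  A100   71             96
2       95    m3    T4   90             99
4       50    m2  A100   64             54
6       46    m0    T4   69             50
8       27    m2  H100   65             31
9       16    m0    T4   59             20
10      26    m5  H100   55             30
12      38    m5  H100   60             42
group by gpu, sum of epochs_plus_4:
      epochs_plus_4
gpu                
A100            150
H100            103
T4              169
value at row 'H100', column 'epochs_plus_4' → 103

103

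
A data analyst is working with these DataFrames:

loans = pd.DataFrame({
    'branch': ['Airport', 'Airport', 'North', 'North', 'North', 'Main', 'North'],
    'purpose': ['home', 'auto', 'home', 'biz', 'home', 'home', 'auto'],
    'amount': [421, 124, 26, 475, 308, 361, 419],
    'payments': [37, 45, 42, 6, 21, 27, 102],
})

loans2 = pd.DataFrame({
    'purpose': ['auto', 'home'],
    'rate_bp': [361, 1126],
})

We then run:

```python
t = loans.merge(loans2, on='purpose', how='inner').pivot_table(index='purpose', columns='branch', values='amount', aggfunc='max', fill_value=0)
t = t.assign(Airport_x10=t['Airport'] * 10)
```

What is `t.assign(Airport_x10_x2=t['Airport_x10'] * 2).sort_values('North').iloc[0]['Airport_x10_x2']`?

8420

merge on 'purpose' (how='inner') → 6 rows:
    branch purpose  amount  payments  rate_bp
0  Airport    home     421        37     1126
1  Airport    auto     124        45      361
2    North    home      26        42     1126
3    North    home     308        21     1126
4     Main    home     361        27     1126
5    North    auto     419       102      361
pivot: rows=purpose, cols=branch, max(amount):
branch   Airport  Main  North
purpose                      
auto         124     0    419
home         421   361    308
add column Airport_x10 = t['Airport'] * 10:
branch   Airport  Main  North  Airport_x10
purpose                                   
auto         124     0    419         1240
home         421   361    308         4210
add column Airport_x10_x2 = t['Airport_x10'] * 2:
branch   Airport  Main  North  Airport_x10  Airport_x10_x2
purpose                                                   
auto         124     0    419         1240            2480
home         421   361    308         4210            8420
sort by North:
branch   Airport  Main  North  Airport_x10  Airport_x10_x2
purpose                                                   
home         421   361    308         4210            8420
auto         124     0    419         1240            2480
Reading off the value at position 0, column 'Airport_x10_x2', we get 8420.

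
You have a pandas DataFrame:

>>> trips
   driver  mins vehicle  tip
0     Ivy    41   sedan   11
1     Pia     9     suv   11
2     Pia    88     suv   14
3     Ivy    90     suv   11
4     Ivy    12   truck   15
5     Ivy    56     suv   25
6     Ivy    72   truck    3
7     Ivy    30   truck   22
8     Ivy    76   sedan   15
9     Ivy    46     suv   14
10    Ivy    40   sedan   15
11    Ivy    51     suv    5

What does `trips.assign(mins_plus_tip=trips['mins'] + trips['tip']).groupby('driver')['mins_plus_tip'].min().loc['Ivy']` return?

add column mins_plus_tip = trips['mins'] + trips['tip']:
   driver  mins vehicle  tip  mins_plus_tip
0     Ivy    41   sedan   11             52
1     Pia     9     suv   11             20
2     Pia    88     suv   14            102
3     Ivy    90     suv   11            101
4     Ivy    12   truck   15             27
5     Ivy    56     suv   25             81
6     Ivy    72   truck    3             75
7     Ivy    30   truck   22             52
8     Ivy    76   sedan   15             91
9     Ivy    46     suv   14             60
10    Ivy    40   sedan   15             55
11    Ivy    51     suv    5             56
group by driver, min of mins_plus_tip:
driver
Ivy    27
Pia    20
Name: mins_plus_tip, dtype: int64

27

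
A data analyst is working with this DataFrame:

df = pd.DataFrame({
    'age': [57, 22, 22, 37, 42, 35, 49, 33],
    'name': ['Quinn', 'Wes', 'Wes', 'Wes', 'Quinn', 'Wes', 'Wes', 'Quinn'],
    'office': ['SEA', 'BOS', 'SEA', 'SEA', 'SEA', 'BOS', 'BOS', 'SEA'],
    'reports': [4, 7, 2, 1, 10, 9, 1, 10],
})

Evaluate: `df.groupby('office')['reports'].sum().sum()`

group by office, sum of reports:
office
BOS    17
SEA    27
Name: reports, dtype: int64

44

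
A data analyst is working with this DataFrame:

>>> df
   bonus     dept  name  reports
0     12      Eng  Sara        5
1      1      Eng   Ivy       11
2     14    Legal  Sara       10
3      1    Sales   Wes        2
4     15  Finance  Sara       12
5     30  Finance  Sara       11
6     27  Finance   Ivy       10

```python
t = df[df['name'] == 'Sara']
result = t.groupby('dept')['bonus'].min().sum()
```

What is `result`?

filter rows where name == 'Sara':
   bonus     dept  name  reports
0     12      Eng  Sara        5
2     14    Legal  Sara       10
4     15  Finance  Sara       12
5     30  Finance  Sara       11
group by dept, min of bonus:
dept
Eng        12
Finance    15
Legal      14
Name: bonus, dtype: int64

41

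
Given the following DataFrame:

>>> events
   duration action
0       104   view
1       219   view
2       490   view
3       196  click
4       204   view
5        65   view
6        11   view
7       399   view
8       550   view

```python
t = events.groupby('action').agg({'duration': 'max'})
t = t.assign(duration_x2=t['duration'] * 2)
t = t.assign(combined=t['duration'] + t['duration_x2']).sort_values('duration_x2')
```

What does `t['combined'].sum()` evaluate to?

2238

group by action, max of duration:
        duration
action          
click        196
view         550
add column duration_x2 = t['duration'] * 2:
        duration  duration_x2
action                       
click        196          392
view         550         1100
add column combined = t['duration'] + t['duration_x2']:
        duration  duration_x2  combined
action                                 
click        196          392       588
view         550         1100      1650
sort by duration_x2:
        duration  duration_x2  combined
action                                 
click        196          392       588
view         550         1100      1650
The sum of column 'combined' is 2238.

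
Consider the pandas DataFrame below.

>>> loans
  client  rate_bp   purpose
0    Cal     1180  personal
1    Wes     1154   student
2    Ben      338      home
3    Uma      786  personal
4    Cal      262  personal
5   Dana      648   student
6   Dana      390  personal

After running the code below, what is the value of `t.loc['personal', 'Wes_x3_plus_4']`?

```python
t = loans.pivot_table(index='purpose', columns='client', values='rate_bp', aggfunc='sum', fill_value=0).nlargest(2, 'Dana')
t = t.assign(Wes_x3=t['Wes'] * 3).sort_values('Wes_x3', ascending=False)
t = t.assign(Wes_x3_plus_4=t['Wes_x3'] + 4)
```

4

pivot: rows=purpose, cols=client, sum(rate_bp):
client    Ben   Cal  Dana  Uma   Wes
purpose                             
home      338     0     0    0     0
personal    0  1442   390  786     0
student     0     0   648    0  1154
take 2 rows with largest Dana:
client    Ben   Cal  Dana  Uma   Wes
purpose                             
student     0     0   648    0  1154
personal    0  1442   390  786     0
add column Wes_x3 = t['Wes'] * 3:
client    Ben   Cal  Dana  Uma   Wes  Wes_x3
purpose                                     
student     0     0   648    0  1154    3462
personal    0  1442   390  786     0       0
sort by Wes_x3 descending:
client    Ben   Cal  Dana  Uma   Wes  Wes_x3
purpose                                     
student     0     0   648    0  1154    3462
personal    0  1442   390  786     0       0
add column Wes_x3_plus_4 = t['Wes_x3'] + 4:
client    Ben   Cal  Dana  Uma   Wes  Wes_x3  Wes_x3_plus_4
purpose                                                    
student     0     0   648    0  1154    3462           3466
personal    0  1442   390  786     0       0              4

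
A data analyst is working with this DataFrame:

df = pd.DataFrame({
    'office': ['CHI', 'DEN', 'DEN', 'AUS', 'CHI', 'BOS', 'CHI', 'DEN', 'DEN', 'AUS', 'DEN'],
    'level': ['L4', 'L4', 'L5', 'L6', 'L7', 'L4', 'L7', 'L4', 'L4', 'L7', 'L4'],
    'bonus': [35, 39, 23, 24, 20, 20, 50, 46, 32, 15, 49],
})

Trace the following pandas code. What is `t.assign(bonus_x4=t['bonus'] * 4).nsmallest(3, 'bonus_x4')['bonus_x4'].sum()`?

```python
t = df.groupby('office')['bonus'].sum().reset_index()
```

656

group by office, sum of bonus:
office
AUS     39
BOS     20
CHI    105
DEN    189
Name: bonus, dtype: int64
reset_index():
  office  bonus
0    AUS     39
1    BOS     20
2    CHI    105
3    DEN    189
add column bonus_x4 = t['bonus'] * 4:
  office  bonus  bonus_x4
0    AUS     39       156
1    BOS     20        80
2    CHI    105       420
3    DEN    189       756
take 3 rows with smallest bonus_x4:
  office  bonus  bonus_x4
1    BOS     20        80
0    AUS     39       156
2    CHI    105       420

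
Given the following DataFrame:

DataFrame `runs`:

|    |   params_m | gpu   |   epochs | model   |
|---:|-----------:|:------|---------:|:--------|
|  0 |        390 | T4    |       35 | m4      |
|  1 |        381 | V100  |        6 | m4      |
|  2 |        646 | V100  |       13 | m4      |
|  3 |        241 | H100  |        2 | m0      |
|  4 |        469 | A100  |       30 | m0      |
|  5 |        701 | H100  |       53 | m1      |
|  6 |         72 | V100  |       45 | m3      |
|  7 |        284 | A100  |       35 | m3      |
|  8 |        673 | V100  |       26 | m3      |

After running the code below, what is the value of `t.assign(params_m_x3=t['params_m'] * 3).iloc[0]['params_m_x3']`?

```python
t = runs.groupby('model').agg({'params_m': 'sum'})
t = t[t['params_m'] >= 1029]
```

group by model, sum of params_m:
       params_m
model          
m0          710
m1          701
m3         1029
m4         1417
filter rows where params_m >= 1029:
       params_m
model          
m3         1029
m4         1417
add column params_m_x3 = t['params_m'] * 3:
       params_m  params_m_x3
model                       
m3         1029         3087
m4         1417         4251

3087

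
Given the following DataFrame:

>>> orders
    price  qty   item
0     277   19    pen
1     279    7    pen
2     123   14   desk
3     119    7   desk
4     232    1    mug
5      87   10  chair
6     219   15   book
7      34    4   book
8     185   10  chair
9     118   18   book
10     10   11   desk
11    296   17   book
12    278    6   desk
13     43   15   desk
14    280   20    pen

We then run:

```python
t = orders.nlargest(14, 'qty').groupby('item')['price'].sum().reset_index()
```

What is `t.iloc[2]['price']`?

573

take 14 rows with largest qty:
    price  qty   item
14    280   20    pen
0     277   19    pen
9     118   18   book
11    296   17   book
6     219   15   book
13     43   15   desk
2     123   14   desk
10     10   11   desk
5      87   10  chair
8     185   10  chair
1     279    7    pen
3     119    7   desk
12    278    6   desk
7      34    4   book
group by item, sum of price:
item
book     667
chair    272
desk     573
pen      836
Name: price, dtype: int64
reset_index():
    item  price
0   book    667
1  chair    272
2   desk    573
3    pen    836
So iloc[2]['price'] = 573.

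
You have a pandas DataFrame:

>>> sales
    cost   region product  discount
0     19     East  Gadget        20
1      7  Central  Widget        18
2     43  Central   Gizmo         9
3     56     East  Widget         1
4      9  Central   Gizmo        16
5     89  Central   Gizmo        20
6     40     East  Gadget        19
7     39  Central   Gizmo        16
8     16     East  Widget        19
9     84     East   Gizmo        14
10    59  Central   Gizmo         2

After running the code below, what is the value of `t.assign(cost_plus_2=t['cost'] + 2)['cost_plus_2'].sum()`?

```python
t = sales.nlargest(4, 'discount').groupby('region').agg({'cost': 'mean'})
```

118.0

take 4 rows with largest discount:
   cost   region product  discount
0    19     East  Gadget        20
5    89  Central   Gizmo        20
6    40     East  Gadget        19
8    16     East  Widget        19
group by region, mean of cost:
         cost
region       
Central  89.0
East     25.0
add column cost_plus_2 = t['cost'] + 2:
         cost  cost_plus_2
region                    
Central  89.0         91.0
East     25.0         27.0
Taking the sum of column 'cost_plus_2' gives 118.0.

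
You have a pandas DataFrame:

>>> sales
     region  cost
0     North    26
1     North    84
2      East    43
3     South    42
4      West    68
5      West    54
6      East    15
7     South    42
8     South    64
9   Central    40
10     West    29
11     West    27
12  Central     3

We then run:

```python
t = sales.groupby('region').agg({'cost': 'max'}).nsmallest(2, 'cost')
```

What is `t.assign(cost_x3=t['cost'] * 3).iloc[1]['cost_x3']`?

129

group by region, max of cost:
         cost
region       
Central    40
East       43
North      84
South      64
West       68
take 2 rows with smallest cost:
         cost
region       
Central    40
East       43
add column cost_x3 = t['cost'] * 3:
         cost  cost_x3
region                
Central    40      120
East       43      129
So iloc[1]['cost_x3'] = 129.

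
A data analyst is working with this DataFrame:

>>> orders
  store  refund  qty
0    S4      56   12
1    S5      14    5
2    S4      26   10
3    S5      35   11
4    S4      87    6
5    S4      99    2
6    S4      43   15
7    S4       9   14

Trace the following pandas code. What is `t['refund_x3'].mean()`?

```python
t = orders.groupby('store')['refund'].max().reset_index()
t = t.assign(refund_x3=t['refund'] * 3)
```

group by store, max of refund:
store
S4    99
S5    35
Name: refund, dtype: int64
reset_index():
  store  refund
0    S4      99
1    S5      35
add column refund_x3 = t['refund'] * 3:
  store  refund  refund_x3
0    S4      99        297
1    S5      35        105
Reading off the mean of column 'refund_x3', we get 201.0.

201.0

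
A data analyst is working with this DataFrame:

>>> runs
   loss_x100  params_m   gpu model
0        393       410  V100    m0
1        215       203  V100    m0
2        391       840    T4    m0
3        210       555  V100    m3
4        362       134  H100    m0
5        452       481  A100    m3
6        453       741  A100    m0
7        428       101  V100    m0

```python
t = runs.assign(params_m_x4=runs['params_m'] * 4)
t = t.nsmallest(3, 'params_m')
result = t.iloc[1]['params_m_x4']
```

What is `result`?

add column params_m_x4 = runs['params_m'] * 4:
   loss_x100  params_m   gpu model  params_m_x4
0        393       410  V100    m0         1640
1        215       203  V100    m0          812
2        391       840    T4    m0         3360
3        210       555  V100    m3         2220
4        362       134  H100    m0          536
5        452       481  A100    m3         1924
6        453       741  A100    m0         2964
7        428       101  V100    m0          404
take 3 rows with smallest params_m:
   loss_x100  params_m   gpu model  params_m_x4
7        428       101  V100    m0          404
4        362       134  H100    m0          536
1        215       203  V100    m0          812
Finally, value at position 1, column 'params_m_x4' = 536.

536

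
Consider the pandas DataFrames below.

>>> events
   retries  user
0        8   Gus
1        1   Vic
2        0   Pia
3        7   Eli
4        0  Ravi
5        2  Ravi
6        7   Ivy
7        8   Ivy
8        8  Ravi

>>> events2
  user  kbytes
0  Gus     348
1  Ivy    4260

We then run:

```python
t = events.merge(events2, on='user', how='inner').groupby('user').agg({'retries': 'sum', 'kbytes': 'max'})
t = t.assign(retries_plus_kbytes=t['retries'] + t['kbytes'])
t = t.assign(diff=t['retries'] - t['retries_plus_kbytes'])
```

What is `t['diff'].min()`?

-4260

merge on 'user' (how='inner') → 3 rows:
   retries user  kbytes
0        8  Gus     348
1        7  Ivy    4260
2        8  Ivy    4260
group by user: sum(retries), max(kbytes):
      retries  kbytes
user                 
Gus         8     348
Ivy        15    4260
add column retries_plus_kbytes = t['retries'] + t['kbytes']:
      retries  kbytes  retries_plus_kbytes
user                                      
Gus         8     348                  356
Ivy        15    4260                 4275
add column diff = t['retries'] - t['retries_plus_kbytes']:
      retries  kbytes  retries_plus_kbytes  diff
user                                            
Gus         8     348                  356  -348
Ivy        15    4260                 4275 -4260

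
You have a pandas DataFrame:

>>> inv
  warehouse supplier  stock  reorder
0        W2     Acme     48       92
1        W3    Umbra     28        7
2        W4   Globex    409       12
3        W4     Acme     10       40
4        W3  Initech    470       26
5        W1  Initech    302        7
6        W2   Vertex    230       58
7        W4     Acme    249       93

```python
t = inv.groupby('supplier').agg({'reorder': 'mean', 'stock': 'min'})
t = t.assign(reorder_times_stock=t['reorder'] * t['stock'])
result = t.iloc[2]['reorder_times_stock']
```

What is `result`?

4983.0

group by supplier: mean(reorder), min(stock):
          reorder  stock
supplier                
Acme         75.0     10
Globex       12.0    409
Initech      16.5    302
Umbra         7.0     28
Vertex       58.0    230
add column reorder_times_stock = t['reorder'] * t['stock']:
          reorder  stock  reorder_times_stock
supplier                                     
Acme         75.0     10                750.0
Globex       12.0    409               4908.0
Initech      16.5    302               4983.0
Umbra         7.0     28                196.0
Vertex       58.0    230              13340.0
Finally, value at position 2, column 'reorder_times_stock' = 4983.0.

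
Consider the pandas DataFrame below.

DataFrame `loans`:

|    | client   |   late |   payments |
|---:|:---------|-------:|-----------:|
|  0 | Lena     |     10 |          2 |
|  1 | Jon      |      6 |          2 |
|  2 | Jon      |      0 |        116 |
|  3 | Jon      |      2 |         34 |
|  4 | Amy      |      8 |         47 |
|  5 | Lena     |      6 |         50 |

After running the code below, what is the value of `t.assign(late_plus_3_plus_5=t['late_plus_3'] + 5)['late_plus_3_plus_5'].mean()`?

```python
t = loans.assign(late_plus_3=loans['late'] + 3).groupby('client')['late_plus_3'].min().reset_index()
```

12.6666666667

add column late_plus_3 = loans['late'] + 3:
  client  late  payments  late_plus_3
0   Lena    10         2           13
1    Jon     6         2            9
2    Jon     0       116            3
3    Jon     2        34            5
4    Amy     8        47           11
5   Lena     6        50            9
group by client, min of late_plus_3:
client
Amy     11
Jon      3
Lena     9
Name: late_plus_3, dtype: int64
reset_index():
  client  late_plus_3
0    Amy           11
1    Jon            3
2   Lena            9
add column late_plus_3_plus_5 = t['late_plus_3'] + 5:
  client  late_plus_3  late_plus_3_plus_5
0    Amy           11                  16
1    Jon            3                   8
2   Lena            9                  14
The mean of column 'late_plus_3_plus_5' is 12.6666666667.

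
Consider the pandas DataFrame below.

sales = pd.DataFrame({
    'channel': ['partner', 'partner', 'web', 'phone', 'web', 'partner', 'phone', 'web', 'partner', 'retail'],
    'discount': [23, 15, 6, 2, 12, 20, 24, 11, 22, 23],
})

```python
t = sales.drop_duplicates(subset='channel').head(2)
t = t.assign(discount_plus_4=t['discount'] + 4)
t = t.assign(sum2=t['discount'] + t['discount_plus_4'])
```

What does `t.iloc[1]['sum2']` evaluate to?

drop duplicate channel (keep=first):
   channel  discount
0  partner        23
2      web         6
3    phone         2
9   retail        23
take first 2 rows:
   channel  discount
0  partner        23
2      web         6
add column discount_plus_4 = t['discount'] + 4:
   channel  discount  discount_plus_4
0  partner        23               27
2      web         6               10
add column sum2 = t['discount'] + t['discount_plus_4']:
   channel  discount  discount_plus_4  sum2
0  partner        23               27    50
2      web         6               10    16
Hence 16.

16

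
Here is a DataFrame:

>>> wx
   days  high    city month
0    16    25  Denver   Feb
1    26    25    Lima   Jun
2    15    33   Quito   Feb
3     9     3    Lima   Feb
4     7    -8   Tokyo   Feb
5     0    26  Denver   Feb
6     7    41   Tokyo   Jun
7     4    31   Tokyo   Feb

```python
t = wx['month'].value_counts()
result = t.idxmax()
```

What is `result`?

Feb

value_counts of month:
month
Feb    6
Jun    2
Name: count, dtype: int64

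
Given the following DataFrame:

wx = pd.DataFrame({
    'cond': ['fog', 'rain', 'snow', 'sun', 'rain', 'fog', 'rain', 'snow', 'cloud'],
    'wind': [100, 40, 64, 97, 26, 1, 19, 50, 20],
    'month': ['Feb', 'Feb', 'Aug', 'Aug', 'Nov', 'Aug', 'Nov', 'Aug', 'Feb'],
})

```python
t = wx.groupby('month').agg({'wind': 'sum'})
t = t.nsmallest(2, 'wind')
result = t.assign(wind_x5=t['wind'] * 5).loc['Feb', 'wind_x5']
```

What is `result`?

800

group by month, sum of wind:
       wind
month      
Aug     212
Feb     160
Nov      45
take 2 rows with smallest wind:
       wind
month      
Nov      45
Feb     160
add column wind_x5 = t['wind'] * 5:
       wind  wind_x5
month               
Nov      45      225
Feb     160      800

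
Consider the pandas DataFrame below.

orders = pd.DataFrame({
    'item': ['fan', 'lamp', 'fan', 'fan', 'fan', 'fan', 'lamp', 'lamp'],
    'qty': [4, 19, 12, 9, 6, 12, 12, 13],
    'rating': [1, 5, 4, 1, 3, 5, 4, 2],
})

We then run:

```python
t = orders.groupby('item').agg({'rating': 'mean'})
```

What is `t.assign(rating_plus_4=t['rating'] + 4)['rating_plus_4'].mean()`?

group by item, mean of rating:
        rating
item          
fan   2.800000
lamp  3.666667
add column rating_plus_4 = t['rating'] + 4:
        rating  rating_plus_4
item                         
fan   2.800000       6.800000
lamp  3.666667       7.666667
Reading off the mean of column 'rating_plus_4', we get 7.23333333333.

7.23333333333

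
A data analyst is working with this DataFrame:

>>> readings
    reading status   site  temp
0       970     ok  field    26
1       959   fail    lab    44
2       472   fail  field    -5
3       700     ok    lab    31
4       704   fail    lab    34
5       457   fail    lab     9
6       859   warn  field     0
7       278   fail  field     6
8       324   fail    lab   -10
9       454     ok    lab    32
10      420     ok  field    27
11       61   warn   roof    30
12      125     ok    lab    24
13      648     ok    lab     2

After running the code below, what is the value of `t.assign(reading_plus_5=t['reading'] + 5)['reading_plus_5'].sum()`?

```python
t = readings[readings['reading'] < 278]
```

196

filter rows where reading < 278:
    reading status  site  temp
11       61   warn  roof    30
12      125     ok   lab    24
add column reading_plus_5 = t['reading'] + 5:
    reading status  site  temp  reading_plus_5
11       61   warn  roof    30              66
12      125     ok   lab    24             130
sum of column 'reading_plus_5' → 196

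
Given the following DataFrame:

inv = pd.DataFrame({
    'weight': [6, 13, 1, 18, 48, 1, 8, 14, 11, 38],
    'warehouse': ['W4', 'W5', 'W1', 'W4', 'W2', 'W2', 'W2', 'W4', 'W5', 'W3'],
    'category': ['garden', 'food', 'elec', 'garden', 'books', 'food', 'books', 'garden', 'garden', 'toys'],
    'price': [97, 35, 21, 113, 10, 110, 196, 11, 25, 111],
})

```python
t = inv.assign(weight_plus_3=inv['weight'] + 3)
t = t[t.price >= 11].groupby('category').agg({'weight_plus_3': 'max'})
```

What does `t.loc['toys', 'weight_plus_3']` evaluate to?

add column weight_plus_3 = inv['weight'] + 3:
   weight warehouse category  price  weight_plus_3
0       6        W4   garden     97              9
1      13        W5     food     35             16
2       1        W1     elec     21              4
3      18        W4   garden    113             21
4      48        W2    books     10             51
5       1        W2     food    110              4
6       8        W2    books    196             11
7      14        W4   garden     11             17
8      11        W5   garden     25             14
9      38        W3     toys    111             41
filter rows where price >= 11:
   weight warehouse category  price  weight_plus_3
0       6        W4   garden     97              9
1      13        W5     food     35             16
2       1        W1     elec     21              4
3      18        W4   garden    113             21
5       1        W2     food    110              4
6       8        W2    books    196             11
7      14        W4   garden     11             17
8      11        W5   garden     25             14
9      38        W3     toys    111             41
group by category, max of weight_plus_3:
          weight_plus_3
category               
books                11
elec                  4
food                 16
garden               21
toys                 41

41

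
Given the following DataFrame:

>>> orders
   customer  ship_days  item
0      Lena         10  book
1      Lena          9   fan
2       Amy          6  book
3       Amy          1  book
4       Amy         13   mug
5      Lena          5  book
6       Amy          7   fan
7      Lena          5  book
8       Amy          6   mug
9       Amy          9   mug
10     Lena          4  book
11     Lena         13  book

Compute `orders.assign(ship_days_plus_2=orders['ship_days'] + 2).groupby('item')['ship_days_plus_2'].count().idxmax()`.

add column ship_days_plus_2 = orders['ship_days'] + 2:
   customer  ship_days  item  ship_days_plus_2
0      Lena         10  book                12
1      Lena          9   fan                11
2       Amy          6  book                 8
3       Amy          1  book                 3
4       Amy         13   mug                15
5      Lena          5  book                 7
6       Amy          7   fan                 9
7      Lena          5  book                 7
8       Amy          6   mug                 8
9       Amy          9   mug                11
10     Lena          4  book                 6
11     Lena         13  book                15
group by item, count of ship_days_plus_2:
item
book    7
fan     2
mug     3
Name: ship_days_plus_2, dtype: int64
Reading off the label with the largest value, we get book.

book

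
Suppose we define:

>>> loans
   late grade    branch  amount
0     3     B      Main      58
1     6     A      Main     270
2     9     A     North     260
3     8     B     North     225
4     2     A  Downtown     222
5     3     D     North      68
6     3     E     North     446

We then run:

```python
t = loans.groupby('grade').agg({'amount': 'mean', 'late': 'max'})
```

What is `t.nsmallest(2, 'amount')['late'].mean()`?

group by grade: mean(amount), max(late):
           amount  late
grade                  
A      250.666667     9
B      141.500000     8
D       68.000000     3
E      446.000000     3
take 2 rows with smallest amount:
       amount  late
grade              
D        68.0     3
B       141.5     8
Finally, mean of column 'late' = 5.5.

5.5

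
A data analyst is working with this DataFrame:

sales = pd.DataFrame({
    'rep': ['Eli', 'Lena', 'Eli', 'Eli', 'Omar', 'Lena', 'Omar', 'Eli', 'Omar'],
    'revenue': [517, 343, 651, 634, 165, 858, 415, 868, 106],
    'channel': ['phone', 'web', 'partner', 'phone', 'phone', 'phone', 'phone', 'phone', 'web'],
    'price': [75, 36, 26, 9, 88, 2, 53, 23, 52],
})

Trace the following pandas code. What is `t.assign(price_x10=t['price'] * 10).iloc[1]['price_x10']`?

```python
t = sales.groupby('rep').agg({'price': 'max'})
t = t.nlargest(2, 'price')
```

750

group by rep, max of price:
      price
rep        
Eli      75
Lena     36
Omar     88
take 2 rows with largest price:
      price
rep        
Omar     88
Eli      75
add column price_x10 = t['price'] * 10:
      price  price_x10
rep                   
Omar     88        880
Eli      75        750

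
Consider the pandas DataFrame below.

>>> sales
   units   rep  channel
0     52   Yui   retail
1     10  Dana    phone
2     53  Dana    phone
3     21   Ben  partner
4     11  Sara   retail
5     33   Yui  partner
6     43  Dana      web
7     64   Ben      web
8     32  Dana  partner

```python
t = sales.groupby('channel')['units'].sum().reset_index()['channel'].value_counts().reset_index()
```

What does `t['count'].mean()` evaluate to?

1.0

group by channel, sum of units:
channel
partner     86
phone       63
retail      63
web        107
Name: units, dtype: int64
reset_index():
   channel  units
0  partner     86
1    phone     63
2   retail     63
3      web    107
value_counts of channel:
channel
partner    1
phone      1
retail     1
web        1
Name: count, dtype: int64
reset_index():
   channel  count
0  partner      1
1    phone      1
2   retail      1
3      web      1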